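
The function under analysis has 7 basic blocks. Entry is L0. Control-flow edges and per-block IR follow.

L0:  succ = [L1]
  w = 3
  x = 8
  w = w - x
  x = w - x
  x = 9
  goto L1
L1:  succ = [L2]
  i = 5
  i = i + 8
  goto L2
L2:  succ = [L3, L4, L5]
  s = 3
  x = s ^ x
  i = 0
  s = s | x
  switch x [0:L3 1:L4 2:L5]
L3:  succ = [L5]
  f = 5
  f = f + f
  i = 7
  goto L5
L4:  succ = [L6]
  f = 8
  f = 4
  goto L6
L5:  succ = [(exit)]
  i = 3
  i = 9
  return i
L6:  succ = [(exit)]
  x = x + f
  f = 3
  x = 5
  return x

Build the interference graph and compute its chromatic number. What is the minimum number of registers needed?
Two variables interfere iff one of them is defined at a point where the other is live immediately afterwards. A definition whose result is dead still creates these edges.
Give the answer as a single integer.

Answer: 3

Working:
def/use:
  L0: {w,x} / ∅
  L1: {i} / ∅
  L2: {i,s,x} / {x}
  L3: {f,i} / ∅
  L4: {f} / ∅
  L5: {i} / ∅
  L6: {f,x} / {f,x}

Liveness:
  L0: in=∅ out={x}
  L1: in={x} out={x}
  L2: in={x} out={x}
  L3: in=∅ out=∅
  L4: in={x} out={f,x}
  L5: in=∅ out=∅
  L6: in={f,x} out=∅

Interfere edges:
  f↔{x}
  i↔{s,x}
  s↔{i,x}
  w↔{x}
  x↔{f,i,s,w}

Registers:
  lower bound: {i,s,x} mutually conflict ⇒ χ ≥ 3
  3-colouring: c0={x}  c1={f,i,w}  c2={s}
  χ = 3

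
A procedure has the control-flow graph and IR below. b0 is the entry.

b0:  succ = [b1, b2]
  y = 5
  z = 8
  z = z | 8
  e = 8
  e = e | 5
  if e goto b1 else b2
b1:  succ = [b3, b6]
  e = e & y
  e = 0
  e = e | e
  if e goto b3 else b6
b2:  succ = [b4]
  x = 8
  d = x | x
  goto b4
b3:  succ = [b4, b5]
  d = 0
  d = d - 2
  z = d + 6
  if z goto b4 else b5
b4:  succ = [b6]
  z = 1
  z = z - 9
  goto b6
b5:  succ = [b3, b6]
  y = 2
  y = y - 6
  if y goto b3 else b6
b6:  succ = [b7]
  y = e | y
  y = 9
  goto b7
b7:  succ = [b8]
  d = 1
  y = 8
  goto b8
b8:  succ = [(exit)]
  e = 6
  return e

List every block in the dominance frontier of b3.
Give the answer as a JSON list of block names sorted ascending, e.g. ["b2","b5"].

Answer: ["b3", "b4", "b6"]

Derivation:
idom tree: b1←b0 b2←b0 b3←b1 b4←b0 b5←b3 b6←b0 b7←b6 b8←b7
Dom at joins:
  b3: preds {b1,b5}: {b0,b1} ∩ {b0,b1,b3,b5} = {b0,b1}; idom=b1
  b4: preds {b2,b3}: {b0,b2} ∩ {b0,b1,b3} = {b0}; idom=b0
  b6: preds {b1,b4,b5}: {b0,b1} ∩ {b0,b4} ∩ {b0,b1,b3,b5} = {b0}; idom=b0

DF derivation:
  join b3 pred b1: · stop@b1
  join b3 pred b5: b5→b3 stop@b1
  join b4 pred b2: b2 stop@b0
  join b4 pred b3: b3→b1 stop@b0
  join b6 pred b1: b1 stop@b0
  join b6 pred b4: b4 stop@b0
  join b6 pred b5: b5→b3→b1 stop@b0
  b0: DF=∅
  b1: DF={b4,b6}
  b2: DF={b4}
  b3: DF={b3,b4,b6}
  b4: DF={b6}
  b5: DF={b3,b6}
  b6: DF=∅
  b7: DF=∅
  b8: DF=∅

DF(b3) = ["b3", "b4", "b6"]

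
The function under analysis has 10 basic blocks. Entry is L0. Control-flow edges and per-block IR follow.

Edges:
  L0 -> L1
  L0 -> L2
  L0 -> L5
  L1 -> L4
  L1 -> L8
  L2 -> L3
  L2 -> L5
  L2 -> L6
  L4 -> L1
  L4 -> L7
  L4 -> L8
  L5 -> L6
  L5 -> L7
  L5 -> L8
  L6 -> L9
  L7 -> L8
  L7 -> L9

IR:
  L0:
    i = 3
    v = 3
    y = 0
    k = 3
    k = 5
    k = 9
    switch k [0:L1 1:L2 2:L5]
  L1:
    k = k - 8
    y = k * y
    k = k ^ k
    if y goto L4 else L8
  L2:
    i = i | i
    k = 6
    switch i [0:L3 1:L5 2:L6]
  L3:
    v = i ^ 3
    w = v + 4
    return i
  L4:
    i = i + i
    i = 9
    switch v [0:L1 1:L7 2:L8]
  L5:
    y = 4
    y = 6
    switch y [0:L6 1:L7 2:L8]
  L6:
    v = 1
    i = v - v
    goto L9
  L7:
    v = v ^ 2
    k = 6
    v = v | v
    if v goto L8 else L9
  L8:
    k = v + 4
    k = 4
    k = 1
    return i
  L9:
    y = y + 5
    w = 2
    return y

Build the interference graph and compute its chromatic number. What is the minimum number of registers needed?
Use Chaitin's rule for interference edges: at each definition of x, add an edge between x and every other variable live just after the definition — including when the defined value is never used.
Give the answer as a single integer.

Answer: 4

Analysis:
Block summaries:
  L0: def={i,k,v,y} ue=∅
  L1: def={k,y} ue={k,y}
  L2: def={i,k} ue={i}
  L3: def={v,w} ue={i}
  L4: def={i} ue={i,v}
  L5: def={y} ue=∅
  L6: def={i,v} ue=∅
  L7: def={k,v} ue={v}
  L8: def={k} ue={i,v}
  L9: def={w,y} ue={y}

Backward fixpoint:
  live L0: ∅→{i,k,v,y}
  live L1: {i,k,v,y}→{i,k,v,y}
  live L2: {i,v,y}→{i,v,y}
  live L3: {i}→∅
  live L4: {i,k,v,y}→{i,k,v,y}
  live L5: {i,v}→{i,v,y}
  live L6: {y}→{y}
  live L7: {i,v,y}→{i,v,y}
  live L8: {i,v}→∅
  live L9: {y}→∅

Conflict graph:
  i: {k,v,w,y}
  k: {i,v,y}
  v: {i,k,y}
  w: {i,y}
  y: {i,k,v,w}

Colouring:
  {i,k,v,y} pairwise interfere (4-clique) ⇒ χ ≥ 4
  assign i→R0 k→R2 v→R3 w→R2 y→R1 — no edge inside a register ⇒ χ ≤ 4
  χ = 4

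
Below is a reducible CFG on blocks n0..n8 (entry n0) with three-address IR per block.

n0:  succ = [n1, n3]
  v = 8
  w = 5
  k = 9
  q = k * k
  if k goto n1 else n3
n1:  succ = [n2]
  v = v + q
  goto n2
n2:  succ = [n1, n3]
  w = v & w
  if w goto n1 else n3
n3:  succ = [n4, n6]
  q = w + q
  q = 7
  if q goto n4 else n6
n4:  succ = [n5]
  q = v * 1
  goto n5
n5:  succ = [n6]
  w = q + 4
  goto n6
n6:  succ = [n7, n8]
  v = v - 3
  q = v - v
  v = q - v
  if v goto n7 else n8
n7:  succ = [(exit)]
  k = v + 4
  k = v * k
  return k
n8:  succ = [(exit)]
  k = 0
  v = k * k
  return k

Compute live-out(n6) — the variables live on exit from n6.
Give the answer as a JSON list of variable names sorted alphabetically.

Answer: ["v"]

Derivation:
Block summaries:
  n0: {k,q,v,w} / ∅
  n1: {v} / {q,v}
  n2: {w} / {v,w}
  n3: {q} / {q,w}
  n4: {q} / {v}
  n5: {w} / {q}
  n6: {q,v} / {v}
  n7: {k} / {v}
  n8: {k,v} / ∅

Backward fixpoint:
  n0: in=∅ out={q,v,w}
  n1: in={q,v,w} out={q,v,w}
  n2: in={q,v,w} out={q,v,w}
  n3: in={q,v,w} out={v}
  n4: in={v} out={q,v}
  n5: in={q,v} out={v}
  n6: in={v} out={v}
  n7: in={v} out=∅
  n8: in=∅ out=∅

live-out(n6) = ["v"]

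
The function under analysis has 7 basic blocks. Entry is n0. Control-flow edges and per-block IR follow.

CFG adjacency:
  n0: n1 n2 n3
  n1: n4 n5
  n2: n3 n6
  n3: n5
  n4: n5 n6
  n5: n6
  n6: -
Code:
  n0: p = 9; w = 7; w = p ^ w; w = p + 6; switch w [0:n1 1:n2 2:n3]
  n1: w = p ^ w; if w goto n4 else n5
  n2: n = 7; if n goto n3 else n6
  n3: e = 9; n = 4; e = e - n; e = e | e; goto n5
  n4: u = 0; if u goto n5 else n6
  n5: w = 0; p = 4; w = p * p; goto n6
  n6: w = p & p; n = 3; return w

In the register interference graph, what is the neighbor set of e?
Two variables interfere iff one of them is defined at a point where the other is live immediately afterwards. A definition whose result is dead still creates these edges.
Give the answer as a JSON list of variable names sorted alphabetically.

def/use:
  n0 def {p,w} use ∅
  n1 def {w} use {p,w}
  n2 def {n} use ∅
  n3 def {e,n} use ∅
  n4 def {u} use ∅
  n5 def {p,w} use ∅
  n6 def {n,w} use {p}

Liveness:
  n0 li=∅ lo={p,w}
  n1 li={p,w} lo={p}
  n2 li={p} lo={p}
  n3 li=∅ lo=∅
  n4 li={p} lo={p}
  n5 li=∅ lo={p}
  n6 li={p} lo=∅

Conflict graph:
  e — {n}
  n — {e,p,w}
  p — {n,u,w}
  u — {p}
  w — {n,p}

N(e) = ["n"]

Answer: ["n"]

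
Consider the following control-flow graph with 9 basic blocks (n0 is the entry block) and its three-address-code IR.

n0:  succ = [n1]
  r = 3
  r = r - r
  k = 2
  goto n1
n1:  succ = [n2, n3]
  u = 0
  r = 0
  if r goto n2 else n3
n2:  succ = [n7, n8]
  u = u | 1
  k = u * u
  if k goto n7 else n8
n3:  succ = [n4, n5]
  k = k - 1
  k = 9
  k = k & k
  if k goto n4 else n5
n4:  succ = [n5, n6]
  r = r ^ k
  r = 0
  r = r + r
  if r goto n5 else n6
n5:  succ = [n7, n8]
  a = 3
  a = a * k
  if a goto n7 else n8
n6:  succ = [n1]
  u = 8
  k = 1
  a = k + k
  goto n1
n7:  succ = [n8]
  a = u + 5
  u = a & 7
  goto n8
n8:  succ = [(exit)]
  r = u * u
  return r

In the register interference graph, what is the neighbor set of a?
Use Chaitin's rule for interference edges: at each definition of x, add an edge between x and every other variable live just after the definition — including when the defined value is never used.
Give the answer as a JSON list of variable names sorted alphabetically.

def/use:
  n0: def={k,r} ue=∅
  n1: def={r,u} ue=∅
  n2: def={k,u} ue={u}
  n3: def={k} ue={k}
  n4: def={r} ue={k,r}
  n5: def={a} ue={k}
  n6: def={a,k,u} ue=∅
  n7: def={a,u} ue={u}
  n8: def={r} ue={u}

Live sets:
  n0 li=∅ lo={k}
  n1 li={k} lo={k,r,u}
  n2 li={u} lo={u}
  n3 li={k,r,u} lo={k,r,u}
  n4 li={k,r,u} lo={k,u}
  n5 li={k,u} lo={u}
  n6 li=∅ lo={k}
  n7 li={u} lo={u}
  n8 li={u} lo=∅

Interference:
  a↔{k,u}
  k↔{a,r,u}
  r↔{k,u}
  u↔{a,k,r}

N(a) = ["k", "u"]

Answer: ["k", "u"]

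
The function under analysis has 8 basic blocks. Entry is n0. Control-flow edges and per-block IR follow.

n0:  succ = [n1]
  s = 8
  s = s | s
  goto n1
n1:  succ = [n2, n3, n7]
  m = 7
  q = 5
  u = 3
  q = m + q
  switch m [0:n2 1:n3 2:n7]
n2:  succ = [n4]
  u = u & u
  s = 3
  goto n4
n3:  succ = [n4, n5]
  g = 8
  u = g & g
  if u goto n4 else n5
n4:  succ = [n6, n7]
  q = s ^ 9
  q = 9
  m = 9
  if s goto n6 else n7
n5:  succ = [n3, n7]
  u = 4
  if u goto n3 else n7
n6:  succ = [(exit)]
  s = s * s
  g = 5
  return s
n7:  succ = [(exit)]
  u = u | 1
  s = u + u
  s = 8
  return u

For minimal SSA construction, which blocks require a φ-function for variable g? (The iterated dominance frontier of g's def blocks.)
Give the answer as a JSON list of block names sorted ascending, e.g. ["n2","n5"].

idom tree: n1←n0 n2←n1 n3←n1 n4←n1 n5←n3 n6←n4 n7←n1
Join-block Dom:
  n3: preds {n1,n5}: {n0,n1} ∩ {n0,n1,n3,n5} = {n0,n1}; idom=n1
  n4: preds {n2,n3}: {n0,n1,n2} ∩ {n0,n1,n3} = {n0,n1}; idom=n1
  n7: preds {n1,n4,n5}: {n0,n1} ∩ {n0,n1,n4} ∩ {n0,n1,n3,n5} = {n0,n1}; idom=n1

DF derivation:
  n3←n1: walk · to n1
  n3←n5: walk n5→n3 to n1
  n4←n2: walk n2 to n1
  n4←n3: walk n3 to n1
  n7←n1: walk · to n1
  n7←n4: walk n4 to n1
  n7←n5: walk n5→n3 to n1
  DF(n0)=∅
  DF(n1)=∅
  DF(n2)={n4}
  DF(n3)={n3,n4,n7}
  DF(n4)={n7}
  DF(n5)={n3,n7}
  DF(n6)=∅
  DF(n7)=∅

φ for g: defs {n3,n6}
  DF⁺ = {n3,n4,n7}

Answer: ["n3", "n4", "n7"]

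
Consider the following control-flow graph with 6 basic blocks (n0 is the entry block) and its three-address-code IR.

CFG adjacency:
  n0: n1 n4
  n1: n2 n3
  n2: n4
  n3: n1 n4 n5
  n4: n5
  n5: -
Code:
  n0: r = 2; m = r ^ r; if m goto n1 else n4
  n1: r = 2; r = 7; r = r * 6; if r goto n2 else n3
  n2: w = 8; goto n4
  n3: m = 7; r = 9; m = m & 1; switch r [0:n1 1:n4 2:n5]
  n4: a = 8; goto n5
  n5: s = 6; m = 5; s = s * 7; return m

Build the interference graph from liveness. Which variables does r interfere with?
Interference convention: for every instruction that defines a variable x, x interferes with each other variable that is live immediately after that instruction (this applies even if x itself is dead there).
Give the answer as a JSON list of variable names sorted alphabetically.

Answer: ["m"]

Analysis:
def/use:
  n0: def={m,r} ue=∅
  n1: def={r} ue=∅
  n2: def={w} ue=∅
  n3: def={m,r} ue=∅
  n4: def={a} ue=∅
  n5: def={m,s} ue=∅

Live sets:
  n0: in=∅ out=∅
  n1: in=∅ out=∅
  n2: in=∅ out=∅
  n3: in=∅ out=∅
  n4: in=∅ out=∅
  n5: in=∅ out=∅

Conflict graph:
  a — ∅
  m — {r,s}
  r — {m}
  s — {m}
  w — ∅

N(r) = ["m"]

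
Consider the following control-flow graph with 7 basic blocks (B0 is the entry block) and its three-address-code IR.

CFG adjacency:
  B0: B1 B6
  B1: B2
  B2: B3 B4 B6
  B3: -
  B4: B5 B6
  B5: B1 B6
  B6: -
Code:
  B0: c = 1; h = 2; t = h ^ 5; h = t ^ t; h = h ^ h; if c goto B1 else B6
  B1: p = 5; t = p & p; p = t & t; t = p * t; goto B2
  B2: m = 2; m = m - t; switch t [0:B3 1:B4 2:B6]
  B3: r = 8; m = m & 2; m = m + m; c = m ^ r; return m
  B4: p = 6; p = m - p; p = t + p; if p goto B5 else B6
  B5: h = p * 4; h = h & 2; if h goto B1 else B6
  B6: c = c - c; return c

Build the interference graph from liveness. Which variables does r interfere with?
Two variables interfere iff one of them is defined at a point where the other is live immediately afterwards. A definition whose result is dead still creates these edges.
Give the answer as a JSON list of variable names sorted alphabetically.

Block summaries:
  B0 def {c,h,t} use ∅
  B1 def {p,t} use ∅
  B2 def {m} use {t}
  B3 def {c,m,r} use {m}
  B4 def {p} use {m,t}
  B5 def {h} use {p}
  B6 def {c} use {c}

Liveness:
  B0 li=∅ lo={c}
  B1 li={c} lo={c,t}
  B2 li={c,t} lo={c,m,t}
  B3 li={m} lo=∅
  B4 li={c,m,t} lo={c,p}
  B5 li={c,p} lo={c}
  B6 li={c} lo=∅

Conflict graph:
  c↔{h,m,p,t}
  h↔{c}
  m↔{c,p,r,t}
  p↔{c,m,t}
  r↔{m}
  t↔{c,m,p}

N(r) = ["m"]

Answer: ["m"]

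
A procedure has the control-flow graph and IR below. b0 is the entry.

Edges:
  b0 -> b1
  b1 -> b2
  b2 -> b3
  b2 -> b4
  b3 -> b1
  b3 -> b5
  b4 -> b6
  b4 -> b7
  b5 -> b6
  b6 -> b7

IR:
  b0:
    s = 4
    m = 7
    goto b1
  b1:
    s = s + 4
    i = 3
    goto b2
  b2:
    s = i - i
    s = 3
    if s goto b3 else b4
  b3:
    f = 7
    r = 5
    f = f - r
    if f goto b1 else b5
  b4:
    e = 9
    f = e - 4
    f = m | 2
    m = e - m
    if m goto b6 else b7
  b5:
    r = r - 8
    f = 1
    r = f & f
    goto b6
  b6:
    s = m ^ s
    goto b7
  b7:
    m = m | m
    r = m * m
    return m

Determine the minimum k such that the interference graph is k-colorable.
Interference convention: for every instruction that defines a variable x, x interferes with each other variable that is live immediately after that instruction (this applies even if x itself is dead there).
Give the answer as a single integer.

Per-block:
  b0: def={m,s} ue=∅
  b1: def={i,s} ue={s}
  b2: def={s} ue={i}
  b3: def={f,r} ue=∅
  b4: def={e,f,m} ue={m}
  b5: def={f,r} ue={r}
  b6: def={s} ue={m,s}
  b7: def={m,r} ue={m}

Liveness:
  b0 li=∅ lo={m,s}
  b1 li={m,s} lo={i,m}
  b2 li={i,m} lo={m,s}
  b3 li={m,s} lo={m,r,s}
  b4 li={m,s} lo={m,s}
  b5 li={m,r,s} lo={m,s}
  b6 li={m,s} lo={m}
  b7 li={m} lo=∅

Interfere edges:
  e↔{f,m,s}
  f↔{e,m,r,s}
  i↔{m}
  m↔{e,f,i,r,s}
  r↔{f,m,s}
  s↔{e,f,m,r}

Colouring:
  {e,f,m,s} pairwise interfere (4-clique) ⇒ χ ≥ 4
  4-colouring: r0={m}  r1={f,i}  r2={s}  r3={e,r}
  χ = 4

Answer: 4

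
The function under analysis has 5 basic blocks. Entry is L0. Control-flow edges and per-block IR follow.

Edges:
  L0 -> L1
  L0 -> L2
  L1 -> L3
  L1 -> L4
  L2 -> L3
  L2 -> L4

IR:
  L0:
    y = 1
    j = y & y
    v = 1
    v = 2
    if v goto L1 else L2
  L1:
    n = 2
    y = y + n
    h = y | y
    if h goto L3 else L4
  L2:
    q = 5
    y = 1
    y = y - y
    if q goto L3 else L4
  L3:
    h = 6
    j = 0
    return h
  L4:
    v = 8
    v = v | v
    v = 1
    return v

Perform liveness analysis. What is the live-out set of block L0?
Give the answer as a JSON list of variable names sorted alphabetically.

Answer: ["y"]

Analysis:
def/use:
  L0: def={j,v,y} ue=∅
  L1: def={h,n,y} ue={y}
  L2: def={q,y} ue=∅
  L3: def={h,j} ue=∅
  L4: def={v} ue=∅

Live sets:
  L0: in=∅ out={y}
  L1: in={y} out=∅
  L2: in=∅ out=∅
  L3: in=∅ out=∅
  L4: in=∅ out=∅

live-out(L0) = ["y"]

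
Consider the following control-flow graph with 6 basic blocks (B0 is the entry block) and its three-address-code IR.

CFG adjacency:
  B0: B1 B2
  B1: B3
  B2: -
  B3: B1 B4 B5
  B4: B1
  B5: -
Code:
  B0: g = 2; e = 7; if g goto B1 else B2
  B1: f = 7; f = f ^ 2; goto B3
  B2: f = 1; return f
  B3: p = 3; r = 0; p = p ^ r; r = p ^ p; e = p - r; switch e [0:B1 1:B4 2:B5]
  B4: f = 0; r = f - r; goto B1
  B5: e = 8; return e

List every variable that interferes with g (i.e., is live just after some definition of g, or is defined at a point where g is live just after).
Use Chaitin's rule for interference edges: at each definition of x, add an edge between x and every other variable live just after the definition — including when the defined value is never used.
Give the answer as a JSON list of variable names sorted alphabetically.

def/use:
  B0 def {e,g} use ∅
  B1 def {f} use ∅
  B2 def {f} use ∅
  B3 def {e,p,r} use ∅
  B4 def {f,r} use {r}
  B5 def {e} use ∅

Live sets:
  live B0: ∅→∅
  live B1: ∅→∅
  live B2: ∅→∅
  live B3: ∅→{r}
  live B4: {r}→∅
  live B5: ∅→∅

Conflict graph:
  e: {g,r}
  f: {r}
  g: {e}
  p: {r}
  r: {e,f,p}

N(g) = ["e"]

Answer: ["e"]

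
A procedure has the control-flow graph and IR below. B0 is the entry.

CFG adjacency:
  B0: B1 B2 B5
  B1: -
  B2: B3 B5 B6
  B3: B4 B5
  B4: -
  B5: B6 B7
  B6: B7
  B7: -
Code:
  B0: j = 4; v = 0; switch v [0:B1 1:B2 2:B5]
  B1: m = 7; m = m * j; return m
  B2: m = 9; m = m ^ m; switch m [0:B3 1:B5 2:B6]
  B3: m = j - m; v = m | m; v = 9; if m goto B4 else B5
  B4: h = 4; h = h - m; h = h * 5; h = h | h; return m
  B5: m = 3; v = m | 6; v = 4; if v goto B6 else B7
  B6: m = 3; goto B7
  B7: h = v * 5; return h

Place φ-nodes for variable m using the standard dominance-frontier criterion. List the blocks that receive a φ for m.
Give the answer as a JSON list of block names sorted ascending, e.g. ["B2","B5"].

Answer: ["B5", "B6", "B7"]

Analysis:
idom tree: B1←B0 B2←B0 B3←B2 B4←B3 B5←B0 B6←B0 B7←B0
Dom∩ at merges:
  B5: preds {B0,B2,B3}: {B0} ∩ {B0,B2} ∩ {B0,B2,B3} = {B0}; idom=B0
  B6: preds {B2,B5}: {B0,B2} ∩ {B0,B5} = {B0}; idom=B0
  B7: preds {B5,B6}: {B0,B5} ∩ {B0,B6} = {B0}; idom=B0

DF walk-up:
  B5←B0: walk · to B0
  B5←B2: walk B2 to B0
  B5←B3: walk B3→B2 to B0
  B6←B2: walk B2 to B0
  B6←B5: walk B5 to B0
  B7←B5: walk B5 to B0
  B7←B6: walk B6 to B0
  B0: DF=∅
  B1: DF=∅
  B2: DF={B5,B6}
  B3: DF={B5}
  B4: DF=∅
  B5: DF={B6,B7}
  B6: DF={B7}
  B7: DF=∅

φ for m: defs {B1,B2,B3,B5,B6}
  DF⁺ = {B5,B6,B7}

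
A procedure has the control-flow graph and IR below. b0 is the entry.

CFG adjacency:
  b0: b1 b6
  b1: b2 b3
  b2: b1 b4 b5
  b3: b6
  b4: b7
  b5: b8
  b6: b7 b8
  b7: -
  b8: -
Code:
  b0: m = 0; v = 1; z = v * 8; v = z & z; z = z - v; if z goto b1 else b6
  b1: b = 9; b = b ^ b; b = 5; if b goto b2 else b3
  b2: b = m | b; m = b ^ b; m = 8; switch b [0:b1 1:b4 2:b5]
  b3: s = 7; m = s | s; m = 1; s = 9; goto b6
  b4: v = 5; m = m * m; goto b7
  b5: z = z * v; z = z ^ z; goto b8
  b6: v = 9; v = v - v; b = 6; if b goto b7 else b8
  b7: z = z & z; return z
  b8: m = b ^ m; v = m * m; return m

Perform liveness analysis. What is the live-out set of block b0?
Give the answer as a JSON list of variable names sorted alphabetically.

def/use:
  b0 def {m,v,z} use ∅
  b1 def {b} use ∅
  b2 def {b,m} use {b,m}
  b3 def {m,s} use ∅
  b4 def {m,v} use {m}
  b5 def {z} use {v,z}
  b6 def {b,v} use ∅
  b7 def {z} use {z}
  b8 def {m,v} use {b,m}

Live sets:
  live b0: ∅→{m,v,z}
  live b1: {m,v,z}→{b,m,v,z}
  live b2: {b,m,v,z}→{b,m,v,z}
  live b3: {z}→{m,z}
  live b4: {m,z}→{z}
  live b5: {b,m,v,z}→{b,m}
  live b6: {m,z}→{b,m,z}
  live b7: {z}→∅
  live b8: {b,m}→∅

live-out(b0) = ["m", "v", "z"]

Answer: ["m", "v", "z"]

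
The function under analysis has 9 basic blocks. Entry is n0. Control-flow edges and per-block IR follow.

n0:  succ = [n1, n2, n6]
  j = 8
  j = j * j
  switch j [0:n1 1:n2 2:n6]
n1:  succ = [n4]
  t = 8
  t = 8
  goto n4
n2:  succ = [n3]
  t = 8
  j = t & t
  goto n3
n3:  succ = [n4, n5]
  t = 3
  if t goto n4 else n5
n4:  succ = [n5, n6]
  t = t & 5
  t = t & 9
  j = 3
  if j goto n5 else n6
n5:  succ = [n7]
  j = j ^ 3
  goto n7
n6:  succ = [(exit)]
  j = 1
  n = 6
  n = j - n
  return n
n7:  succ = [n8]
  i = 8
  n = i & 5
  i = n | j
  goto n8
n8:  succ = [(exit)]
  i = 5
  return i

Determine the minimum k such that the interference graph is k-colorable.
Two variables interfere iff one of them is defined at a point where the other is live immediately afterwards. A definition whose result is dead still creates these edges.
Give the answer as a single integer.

Block summaries:
  n0: def={j} ue=∅
  n1: def={t} ue=∅
  n2: def={j,t} ue=∅
  n3: def={t} ue=∅
  n4: def={j,t} ue={t}
  n5: def={j} ue={j}
  n6: def={j,n} ue=∅
  n7: def={i,n} ue={j}
  n8: def={i} ue=∅

Liveness:
  n0 li=∅ lo=∅
  n1 li=∅ lo={t}
  n2 li=∅ lo={j}
  n3 li={j} lo={j,t}
  n4 li={t} lo={j}
  n5 li={j} lo={j}
  n6 li=∅ lo=∅
  n7 li={j} lo=∅
  n8 li=∅ lo=∅

Interference:
  i↔{j}
  j↔{i,n,t}
  n↔{j}
  t↔{j}

Colouring:
  lower bound: {i,j} mutually conflict ⇒ χ ≥ 2
  2-colouring: R0={j}  R1={i,n,t}
  χ = 2

Answer: 2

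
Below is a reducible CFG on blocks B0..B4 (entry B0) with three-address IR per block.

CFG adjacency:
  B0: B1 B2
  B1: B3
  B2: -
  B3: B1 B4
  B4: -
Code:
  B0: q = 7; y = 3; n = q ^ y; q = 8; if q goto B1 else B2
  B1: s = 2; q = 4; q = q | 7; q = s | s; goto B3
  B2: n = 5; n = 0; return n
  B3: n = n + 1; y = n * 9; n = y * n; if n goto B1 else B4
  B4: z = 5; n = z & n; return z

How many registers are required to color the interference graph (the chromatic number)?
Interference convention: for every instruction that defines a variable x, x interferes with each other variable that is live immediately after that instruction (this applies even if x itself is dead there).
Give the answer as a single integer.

Answer: 3

Working:
Per-block:
  B0 def {n,q,y} use ∅
  B1 def {q,s} use ∅
  B2 def {n} use ∅
  B3 def {n,y} use {n}
  B4 def {n,z} use {n}

Liveness:
  B0: in=∅ out={n}
  B1: in={n} out={n}
  B2: in=∅ out=∅
  B3: in={n} out={n}
  B4: in={n} out=∅

Interfere edges:
  n — {q,s,y,z}
  q — {n,s,y}
  s — {n,q}
  y — {n,q}
  z — {n}

Registers:
  clique {n,q,s} ⇒ need ≥ 3
  assign n→r0 q→r1 s→r2 y→r2 z→r1 — no edge inside a register ⇒ χ ≤ 3
  χ = 3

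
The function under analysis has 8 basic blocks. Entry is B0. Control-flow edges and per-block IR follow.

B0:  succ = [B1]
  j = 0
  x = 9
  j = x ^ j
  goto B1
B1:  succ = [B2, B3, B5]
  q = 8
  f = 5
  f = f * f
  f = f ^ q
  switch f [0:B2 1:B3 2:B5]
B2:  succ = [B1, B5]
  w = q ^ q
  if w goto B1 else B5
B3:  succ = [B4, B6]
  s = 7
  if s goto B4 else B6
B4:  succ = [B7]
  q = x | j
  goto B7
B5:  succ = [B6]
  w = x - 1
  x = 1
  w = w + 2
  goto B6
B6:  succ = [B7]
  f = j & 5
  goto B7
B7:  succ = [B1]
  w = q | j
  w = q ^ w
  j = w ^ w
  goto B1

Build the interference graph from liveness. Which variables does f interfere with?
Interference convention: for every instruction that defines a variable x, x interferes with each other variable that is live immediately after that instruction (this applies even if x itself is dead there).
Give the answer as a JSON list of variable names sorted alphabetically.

Answer: ["j", "q", "x"]

Analysis:
Block summaries:
  B0: def={j,x} ue=∅
  B1: def={f,q} ue=∅
  B2: def={w} ue={q}
  B3: def={s} ue=∅
  B4: def={q} ue={j,x}
  B5: def={w,x} ue={x}
  B6: def={f} ue={j}
  B7: def={j,w} ue={j,q}

Backward fixpoint:
  B0 li=∅ lo={j,x}
  B1 li={j,x} lo={j,q,x}
  B2 li={j,q,x} lo={j,q,x}
  B3 li={j,q,x} lo={j,q,x}
  B4 li={j,x} lo={j,q,x}
  B5 li={j,q,x} lo={j,q,x}
  B6 li={j,q,x} lo={j,q,x}
  B7 li={j,q,x} lo={j,x}

Conflict graph:
  f — {j,q,x}
  j — {f,q,s,w,x}
  q — {f,j,s,w,x}
  s — {j,q,x}
  w — {j,q,x}
  x — {f,j,q,s,w}

N(f) = ["j", "q", "x"]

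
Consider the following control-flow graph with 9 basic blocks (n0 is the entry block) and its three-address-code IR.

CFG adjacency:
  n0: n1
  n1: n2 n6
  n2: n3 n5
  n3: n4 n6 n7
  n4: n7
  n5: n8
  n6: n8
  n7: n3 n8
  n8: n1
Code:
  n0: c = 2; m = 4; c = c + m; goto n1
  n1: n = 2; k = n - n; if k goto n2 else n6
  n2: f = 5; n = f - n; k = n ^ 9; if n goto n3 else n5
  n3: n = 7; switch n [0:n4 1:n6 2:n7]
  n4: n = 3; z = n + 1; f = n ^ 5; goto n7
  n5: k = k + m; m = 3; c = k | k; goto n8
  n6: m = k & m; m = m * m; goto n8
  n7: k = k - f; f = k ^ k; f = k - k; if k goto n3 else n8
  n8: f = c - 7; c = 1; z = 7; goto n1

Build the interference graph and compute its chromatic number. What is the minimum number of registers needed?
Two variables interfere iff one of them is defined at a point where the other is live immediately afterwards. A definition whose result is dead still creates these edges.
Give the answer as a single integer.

Per-block:
  n0: {c,m} / ∅
  n1: {k,n} / ∅
  n2: {f,k,n} / {n}
  n3: {n} / ∅
  n4: {f,n,z} / ∅
  n5: {c,k,m} / {k,m}
  n6: {m} / {k,m}
  n7: {f,k} / {f,k}
  n8: {c,f,z} / {c}

Liveness:
  n0: in=∅ out={c,m}
  n1: in={c,m} out={c,k,m,n}
  n2: in={c,m,n} out={c,f,k,m}
  n3: in={c,f,k,m} out={c,f,k,m}
  n4: in={c,k,m} out={c,f,k,m}
  n5: in={k,m} out={c,m}
  n6: in={c,k,m} out={c,m}
  n7: in={c,f,k,m} out={c,f,k,m}
  n8: in={c,m} out={c,m}

Interfere edges:
  c: {f,k,m,n,z}
  f: {c,k,m,n}
  k: {c,f,m,n,z}
  m: {c,f,k,n,z}
  n: {c,f,k,m,z}
  z: {c,k,m,n}

Chromatic number:
  {c,f,k,m,n} pairwise interfere (5-clique) ⇒ χ ≥ 5
  5-colouring: c0={c}  c1={k}  c2={m}  c3={n}  c4={f,z}
  χ = 5

Answer: 5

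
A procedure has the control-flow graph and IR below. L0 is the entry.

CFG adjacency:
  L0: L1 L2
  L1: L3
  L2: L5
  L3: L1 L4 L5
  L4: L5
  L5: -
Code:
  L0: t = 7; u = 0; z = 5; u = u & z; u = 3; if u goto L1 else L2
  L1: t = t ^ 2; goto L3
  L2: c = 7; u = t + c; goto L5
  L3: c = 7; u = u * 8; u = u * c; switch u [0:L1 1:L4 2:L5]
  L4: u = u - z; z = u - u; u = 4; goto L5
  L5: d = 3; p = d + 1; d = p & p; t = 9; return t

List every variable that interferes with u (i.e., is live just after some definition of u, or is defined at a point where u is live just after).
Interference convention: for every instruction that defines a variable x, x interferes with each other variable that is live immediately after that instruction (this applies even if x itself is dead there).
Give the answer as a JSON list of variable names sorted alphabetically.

Answer: ["c", "t", "z"]

Working:
Block summaries:
  L0: def={t,u,z} ue=∅
  L1: def={t} ue={t}
  L2: def={c,u} ue={t}
  L3: def={c,u} ue={u}
  L4: def={u,z} ue={u,z}
  L5: def={d,p,t} ue=∅

Backward fixpoint:
  L0 li=∅ lo={t,u,z}
  L1 li={t,u,z} lo={t,u,z}
  L2 li={t} lo=∅
  L3 li={t,u,z} lo={t,u,z}
  L4 li={u,z} lo=∅
  L5 li=∅ lo=∅

Conflict graph:
  c: {t,u,z}
  d: ∅
  p: ∅
  t: {c,u,z}
  u: {c,t,z}
  z: {c,t,u}

N(u) = ["c", "t", "z"]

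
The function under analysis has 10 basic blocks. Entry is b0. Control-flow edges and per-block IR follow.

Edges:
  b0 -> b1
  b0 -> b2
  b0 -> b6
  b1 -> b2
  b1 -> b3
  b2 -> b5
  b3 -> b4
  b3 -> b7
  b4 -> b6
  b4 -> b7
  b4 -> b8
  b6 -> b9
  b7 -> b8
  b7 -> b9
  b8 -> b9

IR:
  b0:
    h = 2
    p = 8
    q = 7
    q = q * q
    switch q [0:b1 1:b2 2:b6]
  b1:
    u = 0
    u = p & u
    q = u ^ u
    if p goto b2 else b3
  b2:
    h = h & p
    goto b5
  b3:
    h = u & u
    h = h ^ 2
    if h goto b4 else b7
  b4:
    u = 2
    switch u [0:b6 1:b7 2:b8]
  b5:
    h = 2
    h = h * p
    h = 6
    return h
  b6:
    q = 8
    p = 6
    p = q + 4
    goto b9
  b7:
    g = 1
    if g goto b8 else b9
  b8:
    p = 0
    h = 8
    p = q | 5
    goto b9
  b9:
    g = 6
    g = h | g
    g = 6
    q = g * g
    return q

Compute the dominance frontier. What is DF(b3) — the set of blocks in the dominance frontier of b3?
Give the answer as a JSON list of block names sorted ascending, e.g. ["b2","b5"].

idom tree: b1←b0 b2←b0 b3←b1 b4←b3 b5←b2 b6←b0 b7←b3 b8←b3 b9←b0
Dom∩ at merges:
  b2: preds {b0,b1}: {b0} ∩ {b0,b1} = {b0}; idom=b0
  b6: preds {b0,b4}: {b0} ∩ {b0,b1,b3,b4} = {b0}; idom=b0
  b7: preds {b3,b4}: {b0,b1,b3} ∩ {b0,b1,b3,b4} = {b0,b1,b3}; idom=b3
  b8: preds {b4,b7}: {b0,b1,b3,b4} ∩ {b0,b1,b3,b7} = {b0,b1,b3}; idom=b3
  b9: preds {b6,b7,b8}: {b0,b6} ∩ {b0,b1,b3,b7} ∩ {b0,b1,b3,b8} = {b0}; idom=b0

Frontier:
  b2←b0: walk · to b0
  b2←b1: walk b1 to b0
  b6←b0: walk · to b0
  b6←b4: walk b4→b3→b1 to b0
  b7←b3: walk · to b3
  b7←b4: walk b4 to b3
  b8←b4: walk b4 to b3
  b8←b7: walk b7 to b3
  b9←b6: walk b6 to b0
  b9←b7: walk b7→b3→b1 to b0
  b9←b8: walk b8→b3→b1 to b0
  b0: DF=∅
  b1: DF={b2,b6,b9}
  b2: DF=∅
  b3: DF={b6,b9}
  b4: DF={b6,b7,b8}
  b5: DF=∅
  b6: DF={b9}
  b7: DF={b8,b9}
  b8: DF={b9}
  b9: DF=∅

DF(b3) = ["b6", "b9"]

Answer: ["b6", "b9"]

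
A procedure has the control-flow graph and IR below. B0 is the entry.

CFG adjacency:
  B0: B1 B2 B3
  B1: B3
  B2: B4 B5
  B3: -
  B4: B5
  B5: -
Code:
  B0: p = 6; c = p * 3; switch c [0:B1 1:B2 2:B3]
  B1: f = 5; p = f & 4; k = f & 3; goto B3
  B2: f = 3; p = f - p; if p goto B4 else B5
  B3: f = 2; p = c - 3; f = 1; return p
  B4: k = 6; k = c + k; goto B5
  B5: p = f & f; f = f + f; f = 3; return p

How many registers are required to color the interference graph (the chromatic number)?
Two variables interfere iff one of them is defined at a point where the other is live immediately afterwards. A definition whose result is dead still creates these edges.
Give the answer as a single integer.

Per-block:
  B0 def {c,p} use ∅
  B1 def {f,k,p} use ∅
  B2 def {f,p} use {p}
  B3 def {f,p} use {c}
  B4 def {k} use {c}
  B5 def {f,p} use {f}

Live sets:
  B0: in=∅ out={c,p}
  B1: in={c} out={c}
  B2: in={c,p} out={c,f}
  B3: in={c} out=∅
  B4: in={c,f} out={f}
  B5: in={f} out=∅

Conflict graph:
  c↔{f,k,p}
  f↔{c,k,p}
  k↔{c,f}
  p↔{c,f}

Colouring:
  {c,f,k} pairwise interfere (3-clique) ⇒ χ ≥ 3
  assign c→c0 f→c1 k→c2 p→c2 — no edge inside a register ⇒ χ ≤ 3
  χ = 3

Answer: 3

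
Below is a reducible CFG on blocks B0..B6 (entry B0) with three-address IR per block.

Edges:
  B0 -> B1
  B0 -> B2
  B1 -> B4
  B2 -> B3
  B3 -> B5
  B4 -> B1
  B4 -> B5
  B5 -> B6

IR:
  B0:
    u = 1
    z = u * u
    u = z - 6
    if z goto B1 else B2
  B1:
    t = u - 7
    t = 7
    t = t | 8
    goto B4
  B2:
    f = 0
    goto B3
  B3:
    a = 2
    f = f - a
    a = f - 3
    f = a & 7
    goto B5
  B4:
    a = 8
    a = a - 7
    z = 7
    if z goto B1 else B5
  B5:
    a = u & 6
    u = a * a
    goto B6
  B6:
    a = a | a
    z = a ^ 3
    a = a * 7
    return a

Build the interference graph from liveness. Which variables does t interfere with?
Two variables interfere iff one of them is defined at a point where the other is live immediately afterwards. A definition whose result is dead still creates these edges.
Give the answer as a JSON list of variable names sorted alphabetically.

Answer: ["u"]

Working:
Block summaries:
  B0 def {u,z} use ∅
  B1 def {t} use {u}
  B2 def {f} use ∅
  B3 def {a,f} use {f}
  B4 def {a,z} use ∅
  B5 def {a,u} use {u}
  B6 def {a,z} use {a}

Live sets:
  B0: in=∅ out={u}
  B1: in={u} out={u}
  B2: in={u} out={f,u}
  B3: in={f,u} out={u}
  B4: in={u} out={u}
  B5: in={u} out={a}
  B6: in={a} out=∅

Conflict graph:
  a — {f,u,z}
  f — {a,u}
  t — {u}
  u — {a,f,t,z}
  z — {a,u}

N(t) = ["u"]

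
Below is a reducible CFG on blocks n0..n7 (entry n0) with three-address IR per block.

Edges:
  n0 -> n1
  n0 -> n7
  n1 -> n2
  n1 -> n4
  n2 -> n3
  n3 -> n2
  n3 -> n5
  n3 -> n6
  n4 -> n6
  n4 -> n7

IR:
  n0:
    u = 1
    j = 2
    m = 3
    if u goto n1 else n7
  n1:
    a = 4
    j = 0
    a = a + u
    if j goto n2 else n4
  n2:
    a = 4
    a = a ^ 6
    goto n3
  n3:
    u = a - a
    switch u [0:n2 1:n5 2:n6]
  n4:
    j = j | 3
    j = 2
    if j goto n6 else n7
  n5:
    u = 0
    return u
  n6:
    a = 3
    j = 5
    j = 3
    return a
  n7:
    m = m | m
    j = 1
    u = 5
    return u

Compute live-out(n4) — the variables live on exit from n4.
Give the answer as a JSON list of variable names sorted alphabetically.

Answer: ["m"]

Analysis:
Block summaries:
  n0: {j,m,u} / ∅
  n1: {a,j} / {u}
  n2: {a} / ∅
  n3: {u} / {a}
  n4: {j} / {j}
  n5: {u} / ∅
  n6: {a,j} / ∅
  n7: {j,m,u} / {m}

Live sets:
  n0 li=∅ lo={m,u}
  n1 li={m,u} lo={j,m}
  n2 li=∅ lo={a}
  n3 li={a} lo=∅
  n4 li={j,m} lo={m}
  n5 li=∅ lo=∅
  n6 li=∅ lo=∅
  n7 li={m} lo=∅

live-out(n4) = ["m"]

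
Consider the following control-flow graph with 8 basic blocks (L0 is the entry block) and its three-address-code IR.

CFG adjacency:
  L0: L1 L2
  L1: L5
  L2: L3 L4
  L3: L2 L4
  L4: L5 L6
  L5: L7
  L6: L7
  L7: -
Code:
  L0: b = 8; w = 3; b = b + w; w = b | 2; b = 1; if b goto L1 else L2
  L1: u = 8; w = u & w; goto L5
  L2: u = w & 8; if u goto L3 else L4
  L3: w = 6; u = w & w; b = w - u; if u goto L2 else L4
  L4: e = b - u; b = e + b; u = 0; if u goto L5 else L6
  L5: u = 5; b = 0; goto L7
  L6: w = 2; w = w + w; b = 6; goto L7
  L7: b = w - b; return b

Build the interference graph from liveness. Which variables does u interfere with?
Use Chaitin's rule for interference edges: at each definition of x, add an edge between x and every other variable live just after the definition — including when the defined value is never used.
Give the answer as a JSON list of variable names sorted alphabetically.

Answer: ["b", "w"]

Derivation:
Block summaries:
  L0: {b,w} / ∅
  L1: {u,w} / {w}
  L2: {u} / {w}
  L3: {b,u,w} / ∅
  L4: {b,e,u} / {b,u}
  L5: {b,u} / ∅
  L6: {b,w} / ∅
  L7: {b} / {b,w}

Live sets:
  L0 li=∅ lo={b,w}
  L1 li={w} lo={w}
  L2 li={b,w} lo={b,u,w}
  L3 li=∅ lo={b,u,w}
  L4 li={b,u,w} lo={w}
  L5 li={w} lo={b,w}
  L6 li=∅ lo={b,w}
  L7 li={b,w} lo=∅

Conflict graph:
  b↔{e,u,w}
  e↔{b,w}
  u↔{b,w}
  w↔{b,e,u}

N(u) = ["b", "w"]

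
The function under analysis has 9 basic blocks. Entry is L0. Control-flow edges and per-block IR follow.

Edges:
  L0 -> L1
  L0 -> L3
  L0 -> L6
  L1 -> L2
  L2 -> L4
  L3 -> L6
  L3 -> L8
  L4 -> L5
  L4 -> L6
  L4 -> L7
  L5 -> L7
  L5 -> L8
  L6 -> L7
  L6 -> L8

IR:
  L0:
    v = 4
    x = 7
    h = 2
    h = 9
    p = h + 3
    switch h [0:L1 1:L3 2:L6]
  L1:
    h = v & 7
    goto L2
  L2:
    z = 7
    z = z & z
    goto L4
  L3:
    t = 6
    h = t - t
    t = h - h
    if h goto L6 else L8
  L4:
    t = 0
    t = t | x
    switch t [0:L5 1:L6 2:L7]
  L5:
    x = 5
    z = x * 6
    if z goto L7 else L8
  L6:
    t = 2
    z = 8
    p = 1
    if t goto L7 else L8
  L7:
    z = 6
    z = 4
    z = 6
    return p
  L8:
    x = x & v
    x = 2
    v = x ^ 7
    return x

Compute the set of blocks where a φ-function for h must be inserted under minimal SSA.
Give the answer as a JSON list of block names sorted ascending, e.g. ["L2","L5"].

idom tree: L1←L0 L2←L1 L3←L0 L4←L2 L5←L4 L6←L0 L7←L0 L8←L0
Dom∩ at merges:
  L6: preds {L0,L3,L4}: {L0} ∩ {L0,L3} ∩ {L0,L1,L2,L4} = {L0}; idom=L0
  L7: preds {L4,L5,L6}: {L0,L1,L2,L4} ∩ {L0,L1,L2,L4,L5} ∩ {L0,L6} = {L0}; idom=L0
  L8: preds {L3,L5,L6}: {L0,L3} ∩ {L0,L1,L2,L4,L5} ∩ {L0,L6} = {L0}; idom=L0

DF walk-up:
  join L6 pred L0: · stop@L0
  join L6 pred L3: L3 stop@L0
  join L6 pred L4: L4→L2→L1 stop@L0
  join L7 pred L4: L4→L2→L1 stop@L0
  join L7 pred L5: L5→L4→L2→L1 stop@L0
  join L7 pred L6: L6 stop@L0
  join L8 pred L3: L3 stop@L0
  join L8 pred L5: L5→L4→L2→L1 stop@L0
  join L8 pred L6: L6 stop@L0
  DF(L0)=∅
  DF(L1)={L6,L7,L8}
  DF(L2)={L6,L7,L8}
  DF(L3)={L6,L8}
  DF(L4)={L6,L7,L8}
  DF(L5)={L7,L8}
  DF(L6)={L7,L8}
  DF(L7)=∅
  DF(L8)=∅

φ for h: defs {L0,L1,L3}
  DF⁺ = {L6,L7,L8}

Answer: ["L6", "L7", "L8"]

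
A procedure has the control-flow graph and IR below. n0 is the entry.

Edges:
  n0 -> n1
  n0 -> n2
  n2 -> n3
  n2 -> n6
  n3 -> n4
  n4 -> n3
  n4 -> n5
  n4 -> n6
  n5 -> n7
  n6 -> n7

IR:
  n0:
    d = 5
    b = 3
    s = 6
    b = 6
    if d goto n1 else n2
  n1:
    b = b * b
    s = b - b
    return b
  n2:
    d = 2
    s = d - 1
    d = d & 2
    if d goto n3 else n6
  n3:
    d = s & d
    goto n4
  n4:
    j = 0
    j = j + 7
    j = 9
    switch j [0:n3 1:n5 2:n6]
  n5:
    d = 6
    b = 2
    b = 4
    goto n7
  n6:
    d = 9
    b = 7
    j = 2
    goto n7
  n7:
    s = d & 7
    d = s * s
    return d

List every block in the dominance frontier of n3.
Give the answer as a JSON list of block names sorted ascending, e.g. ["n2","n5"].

idom tree: n1←n0 n2←n0 n3←n2 n4←n3 n5←n4 n6←n2 n7←n2
Dom∩ at merges:
  n3: preds {n2,n4}: {n0,n2} ∩ {n0,n2,n3,n4} = {n0,n2}; idom=n2
  n6: preds {n2,n4}: {n0,n2} ∩ {n0,n2,n3,n4} = {n0,n2}; idom=n2
  n7: preds {n5,n6}: {n0,n2,n3,n4,n5} ∩ {n0,n2,n6} = {n0,n2}; idom=n2

DF walk-up:
  n3←n2: walk · to n2
  n3←n4: walk n4→n3 to n2
  n6←n2: walk · to n2
  n6←n4: walk n4→n3 to n2
  n7←n5: walk n5→n4→n3 to n2
  n7←n6: walk n6 to n2
  DF(n0)=∅
  DF(n1)=∅
  DF(n2)=∅
  DF(n3)={n3,n6,n7}
  DF(n4)={n3,n6,n7}
  DF(n5)={n7}
  DF(n6)={n7}
  DF(n7)=∅

DF(n3) = ["n3", "n6", "n7"]

Answer: ["n3", "n6", "n7"]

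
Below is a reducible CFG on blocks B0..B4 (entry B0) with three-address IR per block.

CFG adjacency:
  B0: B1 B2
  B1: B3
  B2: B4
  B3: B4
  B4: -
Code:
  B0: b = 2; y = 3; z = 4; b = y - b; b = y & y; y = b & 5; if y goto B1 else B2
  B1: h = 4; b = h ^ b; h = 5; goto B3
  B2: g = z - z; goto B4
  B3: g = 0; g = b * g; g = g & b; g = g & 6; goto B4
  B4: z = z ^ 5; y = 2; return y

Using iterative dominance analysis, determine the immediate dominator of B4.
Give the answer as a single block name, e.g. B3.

idom tree: B1←B0 B2←B0 B3←B1 B4←B0
Dom at joins:
  B4: preds {B2,B3}: {B0,B2} ∩ {B0,B1,B3} = {B0}; idom=B0

idom(B4) = B0

Answer: B0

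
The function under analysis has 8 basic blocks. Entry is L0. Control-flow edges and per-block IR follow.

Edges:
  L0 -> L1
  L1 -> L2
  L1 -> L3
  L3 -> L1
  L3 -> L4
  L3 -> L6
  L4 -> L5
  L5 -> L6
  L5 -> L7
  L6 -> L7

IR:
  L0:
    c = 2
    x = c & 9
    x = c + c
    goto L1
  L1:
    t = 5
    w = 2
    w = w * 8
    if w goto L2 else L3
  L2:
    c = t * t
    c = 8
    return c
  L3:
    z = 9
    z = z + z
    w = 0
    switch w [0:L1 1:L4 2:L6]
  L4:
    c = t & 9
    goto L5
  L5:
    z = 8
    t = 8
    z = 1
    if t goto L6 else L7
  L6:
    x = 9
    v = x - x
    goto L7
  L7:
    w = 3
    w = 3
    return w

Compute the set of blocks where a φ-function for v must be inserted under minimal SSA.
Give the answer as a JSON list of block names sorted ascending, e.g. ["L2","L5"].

idom tree: L1←L0 L2←L1 L3←L1 L4←L3 L5←L4 L6←L3 L7←L3
Dom at joins:
  L1: preds {L0,L3}: {L0} ∩ {L0,L1,L3} = {L0}; idom=L0
  L6: preds {L3,L5}: {L0,L1,L3} ∩ {L0,L1,L3,L4,L5} = {L0,L1,L3}; idom=L3
  L7: preds {L5,L6}: {L0,L1,L3,L4,L5} ∩ {L0,L1,L3,L6} = {L0,L1,L3}; idom=L3

DF derivation:
  join L1 pred L0: · stop@L0
  join L1 pred L3: L3→L1 stop@L0
  join L6 pred L3: · stop@L3
  join L6 pred L5: L5→L4 stop@L3
  join L7 pred L5: L5→L4 stop@L3
  join L7 pred L6: L6 stop@L3
  L0: DF=∅
  L1: DF={L1}
  L2: DF=∅
  L3: DF={L1}
  L4: DF={L6,L7}
  L5: DF={L6,L7}
  L6: DF={L7}
  L7: DF=∅

φ for v: defs {L6}
  DF⁺ = {L7}

Answer: ["L7"]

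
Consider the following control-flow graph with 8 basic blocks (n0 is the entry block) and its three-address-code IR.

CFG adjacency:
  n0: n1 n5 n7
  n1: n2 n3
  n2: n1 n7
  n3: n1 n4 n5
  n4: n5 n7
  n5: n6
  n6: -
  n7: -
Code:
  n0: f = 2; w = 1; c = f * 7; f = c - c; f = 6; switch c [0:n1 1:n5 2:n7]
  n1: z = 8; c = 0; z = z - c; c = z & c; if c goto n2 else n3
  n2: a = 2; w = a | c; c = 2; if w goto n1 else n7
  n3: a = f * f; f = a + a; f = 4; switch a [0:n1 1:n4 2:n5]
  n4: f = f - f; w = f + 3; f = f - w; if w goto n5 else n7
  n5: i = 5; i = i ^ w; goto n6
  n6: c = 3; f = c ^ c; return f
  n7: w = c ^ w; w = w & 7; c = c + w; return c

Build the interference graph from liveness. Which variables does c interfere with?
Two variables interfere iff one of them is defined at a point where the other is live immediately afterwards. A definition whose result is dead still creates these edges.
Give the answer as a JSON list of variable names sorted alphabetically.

Answer: ["a", "f", "w", "z"]

Analysis:
Per-block:
  n0: def={c,f,w} ue=∅
  n1: def={c,z} ue=∅
  n2: def={a,c,w} ue={c}
  n3: def={a,f} ue={f}
  n4: def={f,w} ue={f}
  n5: def={i} ue={w}
  n6: def={c,f} ue=∅
  n7: def={c,w} ue={c,w}

Liveness:
  n0 li=∅ lo={c,f,w}
  n1 li={f,w} lo={c,f,w}
  n2 li={c,f} lo={c,f,w}
  n3 li={c,f,w} lo={c,f,w}
  n4 li={c,f} lo={c,w}
  n5 li={w} lo=∅
  n6 li=∅ lo=∅
  n7 li={c,w} lo=∅

Conflict graph:
  a — {c,f,w}
  c — {a,f,w,z}
  f — {a,c,w,z}
  i — {w}
  w — {a,c,f,i,z}
  z — {c,f,w}

N(c) = ["a", "f", "w", "z"]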